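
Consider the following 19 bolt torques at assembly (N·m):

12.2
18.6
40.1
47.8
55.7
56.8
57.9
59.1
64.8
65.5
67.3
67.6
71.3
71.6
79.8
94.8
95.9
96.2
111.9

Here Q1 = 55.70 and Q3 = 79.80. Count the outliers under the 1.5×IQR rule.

IQR = 24.10; fences at 55.70 − 36.15 = 19.55 and 79.80 + 36.15 = 115.95.
Outside the cutoffs: 12.2, 18.6.

2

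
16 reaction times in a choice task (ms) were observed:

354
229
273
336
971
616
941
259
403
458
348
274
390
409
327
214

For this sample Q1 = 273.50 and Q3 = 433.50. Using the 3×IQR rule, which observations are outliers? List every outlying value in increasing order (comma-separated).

IQR = Q3 − Q1 = 433.50 − 273.50 = 160.00.
Lower fence = Q1 − 3·IQR = 273.50 − 480.00 = -206.50.
Upper fence = Q3 + 3·IQR = 433.50 + 480.00 = 913.50.
941 > 913.50 → outlier.
971 > 913.50 → outlier.
All remaining values lie within [-206.50, 913.50].

941, 971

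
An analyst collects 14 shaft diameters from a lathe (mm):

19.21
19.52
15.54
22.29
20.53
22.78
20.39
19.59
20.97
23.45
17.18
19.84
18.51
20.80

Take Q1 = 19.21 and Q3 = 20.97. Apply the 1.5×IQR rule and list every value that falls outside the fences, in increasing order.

15.54

IQR = Q3 − Q1 = 20.97 − 19.21 = 1.76.
Lower fence = Q1 − 1.5·IQR = 19.21 − 2.64 = 16.57.
Upper fence = Q3 + 1.5·IQR = 20.97 + 2.64 = 23.61.
15.54 < 16.57 → outlier.
All remaining values lie within [16.57, 23.61].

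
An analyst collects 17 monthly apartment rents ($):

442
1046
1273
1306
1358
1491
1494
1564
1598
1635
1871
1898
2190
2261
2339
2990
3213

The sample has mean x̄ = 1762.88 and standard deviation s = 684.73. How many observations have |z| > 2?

1

Cutoffs: x̄ ± 2s = [393.42, 3132.34].
Outside the cutoffs: 3213.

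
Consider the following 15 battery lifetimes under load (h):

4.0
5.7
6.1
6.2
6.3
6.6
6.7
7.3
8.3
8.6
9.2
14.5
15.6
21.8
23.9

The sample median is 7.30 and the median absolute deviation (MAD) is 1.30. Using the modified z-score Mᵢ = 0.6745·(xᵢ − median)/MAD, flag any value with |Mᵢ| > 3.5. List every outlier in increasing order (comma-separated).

14.5, 15.6, 21.8, 23.9

|Mᵢ| > 3.5 ⇔ |xᵢ − 7.30| > 3.5·1.30/0.6745 = 6.75.
So outliers lie outside [0.55, 14.05].
14.5: M = 3.74 → outlier.
15.6: M = 4.31 → outlier.
21.8: M = 7.52 → outlier.
23.9: M = 8.61 → outlier.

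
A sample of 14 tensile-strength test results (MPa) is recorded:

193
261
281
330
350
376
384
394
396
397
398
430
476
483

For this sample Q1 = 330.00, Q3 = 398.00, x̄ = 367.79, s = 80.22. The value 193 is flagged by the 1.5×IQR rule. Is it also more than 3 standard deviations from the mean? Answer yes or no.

z = (193 − 367.79) / 80.22 = -2.18.
|z| = 2.18 ≤ 3.

no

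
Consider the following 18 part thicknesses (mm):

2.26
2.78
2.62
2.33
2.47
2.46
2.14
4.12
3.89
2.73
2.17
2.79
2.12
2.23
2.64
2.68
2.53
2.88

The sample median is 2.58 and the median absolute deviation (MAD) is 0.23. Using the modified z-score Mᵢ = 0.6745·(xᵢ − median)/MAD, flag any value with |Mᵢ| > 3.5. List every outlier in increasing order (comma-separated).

3.89, 4.12

|Mᵢ| > 3.5 ⇔ |xᵢ − 2.58| > 3.5·0.23/0.6745 = 1.19.
So outliers lie outside [1.39, 3.77].
3.89: M = 3.84 → outlier.
4.12: M = 4.52 → outlier.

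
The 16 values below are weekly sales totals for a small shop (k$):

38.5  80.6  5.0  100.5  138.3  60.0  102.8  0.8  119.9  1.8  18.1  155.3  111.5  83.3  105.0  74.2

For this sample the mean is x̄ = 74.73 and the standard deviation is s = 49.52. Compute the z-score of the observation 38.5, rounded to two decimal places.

-0.73

z = (38.5 − 74.73) / 49.52 = -0.73.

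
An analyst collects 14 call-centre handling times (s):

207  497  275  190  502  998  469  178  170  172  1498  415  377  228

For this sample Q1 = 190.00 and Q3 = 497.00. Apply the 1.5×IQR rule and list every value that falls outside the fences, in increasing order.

IQR = Q3 − Q1 = 497.00 − 190.00 = 307.00.
Lower fence = Q1 − 1.5·IQR = 190.00 − 460.50 = -270.50.
Upper fence = Q3 + 1.5·IQR = 497.00 + 460.50 = 957.50.
998 > 957.50 → outlier.
1498 > 957.50 → outlier.
All remaining values lie within [-270.50, 957.50].

998, 1498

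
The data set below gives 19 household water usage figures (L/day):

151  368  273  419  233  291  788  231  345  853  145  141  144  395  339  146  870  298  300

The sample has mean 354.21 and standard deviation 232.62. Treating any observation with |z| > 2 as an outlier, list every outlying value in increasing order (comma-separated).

853, 870

Cutoffs at x̄ ± 2s: 354.21 ± 2·232.62 = [-111.03, 819.45].
853: z = 2.14, |z| > 2 → outlier.
870: z = 2.22, |z| > 2 → outlier.
Every other value lies within [-111.03, 819.45].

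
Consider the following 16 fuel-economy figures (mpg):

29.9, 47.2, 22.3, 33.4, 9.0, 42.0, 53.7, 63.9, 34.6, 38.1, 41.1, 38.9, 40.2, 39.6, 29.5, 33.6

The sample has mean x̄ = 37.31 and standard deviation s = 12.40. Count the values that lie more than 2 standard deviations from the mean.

Cutoffs: x̄ ± 2s = [12.51, 62.11].
Outside the cutoffs: 9.0, 63.9.

2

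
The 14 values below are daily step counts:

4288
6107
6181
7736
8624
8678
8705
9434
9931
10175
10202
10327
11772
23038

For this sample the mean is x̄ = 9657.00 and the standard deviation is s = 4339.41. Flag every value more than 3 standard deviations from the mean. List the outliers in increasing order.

Cutoffs at x̄ ± 3s: 9657.00 ± 3·4339.41 = [-3361.23, 22675.23].
23038: z = 3.08, |z| > 3 → outlier.
Every other value lies within [-3361.23, 22675.23].

23038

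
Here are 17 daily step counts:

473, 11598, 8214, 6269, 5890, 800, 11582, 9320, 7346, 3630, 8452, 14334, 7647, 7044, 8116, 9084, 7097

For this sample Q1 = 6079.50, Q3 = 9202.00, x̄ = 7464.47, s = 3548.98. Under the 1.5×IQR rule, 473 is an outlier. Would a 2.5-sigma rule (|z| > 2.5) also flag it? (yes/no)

no

z = (473 − 7464.47) / 3548.98 = -1.97.
|z| = 1.97 ≤ 2.5.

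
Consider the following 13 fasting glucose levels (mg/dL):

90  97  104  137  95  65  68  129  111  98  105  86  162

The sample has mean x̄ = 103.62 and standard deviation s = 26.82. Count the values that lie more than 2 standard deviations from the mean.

Cutoffs: x̄ ± 2s = [49.98, 157.26].
Outside the cutoffs: 162.

1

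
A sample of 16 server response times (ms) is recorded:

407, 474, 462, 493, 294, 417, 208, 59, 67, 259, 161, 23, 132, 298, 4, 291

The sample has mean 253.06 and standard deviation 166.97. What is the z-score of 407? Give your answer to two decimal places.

0.92

z = (407 − 253.06) / 166.97 = 0.92.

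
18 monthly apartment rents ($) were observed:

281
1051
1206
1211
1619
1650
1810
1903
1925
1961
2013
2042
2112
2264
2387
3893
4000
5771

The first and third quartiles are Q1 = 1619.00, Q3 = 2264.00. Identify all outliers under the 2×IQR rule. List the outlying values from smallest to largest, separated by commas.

IQR = Q3 − Q1 = 2264.00 − 1619.00 = 645.00.
Lower fence = Q1 − 2·IQR = 1619.00 − 1290.00 = 329.00.
Upper fence = Q3 + 2·IQR = 2264.00 + 1290.00 = 3554.00.
281 < 329.00 → outlier.
3893 > 3554.00 → outlier.
4000 > 3554.00 → outlier.
5771 > 3554.00 → outlier.
All remaining values lie within [329.00, 3554.00].

281, 3893, 4000, 5771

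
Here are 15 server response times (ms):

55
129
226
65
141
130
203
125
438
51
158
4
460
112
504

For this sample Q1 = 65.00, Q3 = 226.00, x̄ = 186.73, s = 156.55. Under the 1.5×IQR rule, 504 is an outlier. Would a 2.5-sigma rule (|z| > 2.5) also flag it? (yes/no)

z = (504 − 186.73) / 156.55 = 2.03.
|z| = 2.03 ≤ 2.5.

no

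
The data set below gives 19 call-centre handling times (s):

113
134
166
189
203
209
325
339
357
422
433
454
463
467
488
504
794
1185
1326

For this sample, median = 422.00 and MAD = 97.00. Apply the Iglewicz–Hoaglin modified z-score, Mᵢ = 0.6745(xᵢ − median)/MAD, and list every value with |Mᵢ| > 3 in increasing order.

1185, 1326

|Mᵢ| > 3 ⇔ |xᵢ − 422.00| > 3·97.00/0.6745 = 431.43.
So outliers lie outside [-9.43, 853.43].
1185: M = 5.31 → outlier.
1326: M = 6.29 → outlier.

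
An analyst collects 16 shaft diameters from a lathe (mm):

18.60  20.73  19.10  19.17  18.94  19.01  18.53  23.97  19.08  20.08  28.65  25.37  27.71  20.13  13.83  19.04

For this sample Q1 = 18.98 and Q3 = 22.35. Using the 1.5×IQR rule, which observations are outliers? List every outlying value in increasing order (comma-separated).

13.83, 27.71, 28.65

IQR = Q3 − Q1 = 22.35 − 18.98 = 3.37.
Lower fence = Q1 − 1.5·IQR = 18.98 − 5.055 = 13.925.
Upper fence = Q3 + 1.5·IQR = 22.35 + 5.055 = 27.405.
13.83 < 13.925 → outlier.
27.71 > 27.405 → outlier.
28.65 > 27.405 → outlier.
All remaining values lie within [13.925, 27.405].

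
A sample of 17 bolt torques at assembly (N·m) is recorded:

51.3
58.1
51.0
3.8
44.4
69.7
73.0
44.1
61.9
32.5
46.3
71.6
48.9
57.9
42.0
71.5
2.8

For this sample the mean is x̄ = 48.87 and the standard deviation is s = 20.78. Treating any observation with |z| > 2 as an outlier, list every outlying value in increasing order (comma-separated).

2.8, 3.8

Cutoffs at x̄ ± 2s: 48.87 ± 2·20.78 = [7.31, 90.43].
2.8: z = -2.22, |z| > 2 → outlier.
3.8: z = -2.17, |z| > 2 → outlier.
Every other value lies within [7.31, 90.43].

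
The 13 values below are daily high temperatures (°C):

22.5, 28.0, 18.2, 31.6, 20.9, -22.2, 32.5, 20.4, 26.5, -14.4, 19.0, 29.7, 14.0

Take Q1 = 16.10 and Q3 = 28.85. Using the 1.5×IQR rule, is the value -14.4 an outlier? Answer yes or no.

IQR = Q3 − Q1 = 28.85 − 16.10 = 12.75.
Lower fence = Q1 − 1.5·IQR = 16.10 − 19.125 = -3.025.
Upper fence = Q3 + 1.5·IQR = 28.85 + 19.125 = 47.975.
-14.4 lies below the lower fence.

yes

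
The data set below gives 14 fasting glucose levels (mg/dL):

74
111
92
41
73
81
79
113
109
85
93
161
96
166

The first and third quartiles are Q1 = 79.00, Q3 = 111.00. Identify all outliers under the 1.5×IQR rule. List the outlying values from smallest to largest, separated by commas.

161, 166

IQR = Q3 − Q1 = 111.00 − 79.00 = 32.00.
Lower fence = Q1 − 1.5·IQR = 79.00 − 48.00 = 31.00.
Upper fence = Q3 + 1.5·IQR = 111.00 + 48.00 = 159.00.
161 > 159.00 → outlier.
166 > 159.00 → outlier.
All remaining values lie within [31.00, 159.00].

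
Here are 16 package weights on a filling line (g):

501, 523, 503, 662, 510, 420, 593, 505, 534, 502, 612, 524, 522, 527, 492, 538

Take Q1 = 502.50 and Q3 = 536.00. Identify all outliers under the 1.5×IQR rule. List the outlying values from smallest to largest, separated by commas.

420, 593, 612, 662

IQR = Q3 − Q1 = 536.00 − 502.50 = 33.50.
Lower fence = Q1 − 1.5·IQR = 502.50 − 50.25 = 452.25.
Upper fence = Q3 + 1.5·IQR = 536.00 + 50.25 = 586.25.
420 < 452.25 → outlier.
593 > 586.25 → outlier.
612 > 586.25 → outlier.
662 > 586.25 → outlier.
All remaining values lie within [452.25, 586.25].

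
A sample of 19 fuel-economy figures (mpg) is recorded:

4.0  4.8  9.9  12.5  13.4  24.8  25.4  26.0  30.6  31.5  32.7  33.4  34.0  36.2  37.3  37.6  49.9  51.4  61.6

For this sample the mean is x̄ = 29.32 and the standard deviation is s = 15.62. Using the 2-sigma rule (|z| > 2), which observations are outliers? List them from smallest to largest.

61.6

Cutoffs at x̄ ± 2s: 29.32 ± 2·15.62 = [-1.92, 60.56].
61.6: z = 2.07, |z| > 2 → outlier.
Every other value lies within [-1.92, 60.56].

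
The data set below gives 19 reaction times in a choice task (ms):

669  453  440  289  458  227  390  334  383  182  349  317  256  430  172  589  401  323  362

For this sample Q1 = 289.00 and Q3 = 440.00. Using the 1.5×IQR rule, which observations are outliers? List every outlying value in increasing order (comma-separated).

IQR = Q3 − Q1 = 440.00 − 289.00 = 151.00.
Lower fence = Q1 − 1.5·IQR = 289.00 − 226.50 = 62.50.
Upper fence = Q3 + 1.5·IQR = 440.00 + 226.50 = 666.50.
669 > 666.50 → outlier.
All remaining values lie within [62.50, 666.50].

669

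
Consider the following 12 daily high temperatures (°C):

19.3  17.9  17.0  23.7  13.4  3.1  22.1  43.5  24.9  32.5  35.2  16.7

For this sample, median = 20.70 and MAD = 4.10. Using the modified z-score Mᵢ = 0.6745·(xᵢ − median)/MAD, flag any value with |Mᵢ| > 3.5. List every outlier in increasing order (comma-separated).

|Mᵢ| > 3.5 ⇔ |xᵢ − 20.70| > 3.5·4.10/0.6745 = 21.28.
So outliers lie outside [-0.58, 41.98].
43.5: M = 3.75 → outlier.

43.5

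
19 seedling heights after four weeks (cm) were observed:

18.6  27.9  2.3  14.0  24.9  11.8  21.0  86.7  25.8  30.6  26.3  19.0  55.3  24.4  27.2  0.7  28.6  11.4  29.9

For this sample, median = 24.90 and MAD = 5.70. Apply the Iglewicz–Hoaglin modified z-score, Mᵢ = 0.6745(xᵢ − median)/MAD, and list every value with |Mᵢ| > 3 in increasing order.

|Mᵢ| > 3 ⇔ |xᵢ − 24.90| > 3·5.70/0.6745 = 25.35.
So outliers lie outside [-0.45, 50.25].
55.3: M = 3.60 → outlier.
86.7: M = 7.31 → outlier.

55.3, 86.7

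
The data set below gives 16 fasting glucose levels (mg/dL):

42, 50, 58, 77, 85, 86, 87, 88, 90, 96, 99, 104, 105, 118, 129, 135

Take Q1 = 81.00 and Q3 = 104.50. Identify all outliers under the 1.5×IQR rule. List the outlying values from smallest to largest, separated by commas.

IQR = Q3 − Q1 = 104.50 − 81.00 = 23.50.
Lower fence = Q1 − 1.5·IQR = 81.00 − 35.25 = 45.75.
Upper fence = Q3 + 1.5·IQR = 104.50 + 35.25 = 139.75.
42 < 45.75 → outlier.
All remaining values lie within [45.75, 139.75].

42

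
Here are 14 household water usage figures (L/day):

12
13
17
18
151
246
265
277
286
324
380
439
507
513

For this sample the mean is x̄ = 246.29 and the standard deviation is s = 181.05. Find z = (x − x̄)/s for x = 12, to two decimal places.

-1.29

z = (12 − 246.29) / 181.05 = -1.29.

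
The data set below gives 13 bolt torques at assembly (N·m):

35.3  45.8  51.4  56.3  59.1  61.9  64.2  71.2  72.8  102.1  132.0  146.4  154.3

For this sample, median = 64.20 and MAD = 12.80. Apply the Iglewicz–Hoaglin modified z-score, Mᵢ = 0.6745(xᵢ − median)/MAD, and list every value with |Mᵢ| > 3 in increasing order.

|Mᵢ| > 3 ⇔ |xᵢ − 64.20| > 3·12.80/0.6745 = 56.93.
So outliers lie outside [7.27, 121.13].
132.0: M = 3.57 → outlier.
146.4: M = 4.33 → outlier.
154.3: M = 4.75 → outlier.

132.0, 146.4, 154.3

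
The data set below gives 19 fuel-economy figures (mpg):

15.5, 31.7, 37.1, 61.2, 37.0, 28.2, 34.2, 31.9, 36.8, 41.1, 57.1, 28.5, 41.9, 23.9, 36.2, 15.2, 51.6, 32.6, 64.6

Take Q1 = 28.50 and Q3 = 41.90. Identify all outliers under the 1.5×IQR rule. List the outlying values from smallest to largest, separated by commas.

IQR = Q3 − Q1 = 41.90 − 28.50 = 13.40.
Lower fence = Q1 − 1.5·IQR = 28.50 − 20.10 = 8.40.
Upper fence = Q3 + 1.5·IQR = 41.90 + 20.10 = 62.00.
64.6 > 62.00 → outlier.
All remaining values lie within [8.40, 62.00].

64.6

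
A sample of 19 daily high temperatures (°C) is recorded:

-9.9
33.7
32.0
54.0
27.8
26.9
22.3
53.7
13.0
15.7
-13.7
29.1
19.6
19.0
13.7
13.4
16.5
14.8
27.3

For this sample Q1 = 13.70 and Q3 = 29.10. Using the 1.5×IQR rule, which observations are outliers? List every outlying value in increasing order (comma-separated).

-13.7, -9.9, 53.7, 54.0

IQR = Q3 − Q1 = 29.10 − 13.70 = 15.40.
Lower fence = Q1 − 1.5·IQR = 13.70 − 23.10 = -9.40.
Upper fence = Q3 + 1.5·IQR = 29.10 + 23.10 = 52.20.
-13.7 < -9.40 → outlier.
-9.9 < -9.40 → outlier.
53.7 > 52.20 → outlier.
54.0 > 52.20 → outlier.
All remaining values lie within [-9.40, 52.20].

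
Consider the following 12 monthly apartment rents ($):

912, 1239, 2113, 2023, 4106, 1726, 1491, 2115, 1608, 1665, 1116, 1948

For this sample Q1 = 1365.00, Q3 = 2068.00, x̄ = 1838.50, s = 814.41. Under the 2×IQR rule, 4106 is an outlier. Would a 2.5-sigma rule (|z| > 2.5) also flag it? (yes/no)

z = (4106 − 1838.50) / 814.41 = 2.78.
|z| = 2.78 > 2.5.

yes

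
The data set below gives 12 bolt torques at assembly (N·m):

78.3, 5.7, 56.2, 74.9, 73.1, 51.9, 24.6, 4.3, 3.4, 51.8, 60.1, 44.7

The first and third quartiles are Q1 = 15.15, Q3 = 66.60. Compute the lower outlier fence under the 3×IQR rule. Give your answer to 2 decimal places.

IQR = Q3 − Q1 = 66.60 − 15.15 = 51.45.
Lower fence = Q1 − 3·IQR = 15.15 − 154.35 = -139.20.
Upper fence = Q3 + 3·IQR = 66.60 + 154.35 = 220.95.

-139.20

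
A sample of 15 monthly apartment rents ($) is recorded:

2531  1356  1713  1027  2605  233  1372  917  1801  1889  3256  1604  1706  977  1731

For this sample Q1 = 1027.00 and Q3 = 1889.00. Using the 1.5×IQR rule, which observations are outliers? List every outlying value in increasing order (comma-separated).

IQR = Q3 − Q1 = 1889.00 − 1027.00 = 862.00.
Lower fence = Q1 − 1.5·IQR = 1027.00 − 1293.00 = -266.00.
Upper fence = Q3 + 1.5·IQR = 1889.00 + 1293.00 = 3182.00.
3256 > 3182.00 → outlier.
All remaining values lie within [-266.00, 3182.00].

3256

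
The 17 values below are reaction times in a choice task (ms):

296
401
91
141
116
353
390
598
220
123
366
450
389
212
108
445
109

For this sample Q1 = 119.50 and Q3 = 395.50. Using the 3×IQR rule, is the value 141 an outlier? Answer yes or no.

no

IQR = Q3 − Q1 = 395.50 − 119.50 = 276.00.
Lower fence = Q1 − 3·IQR = 119.50 − 828.00 = -708.50.
Upper fence = Q3 + 3·IQR = 395.50 + 828.00 = 1223.50.
141 lies within [-708.50, 1223.50].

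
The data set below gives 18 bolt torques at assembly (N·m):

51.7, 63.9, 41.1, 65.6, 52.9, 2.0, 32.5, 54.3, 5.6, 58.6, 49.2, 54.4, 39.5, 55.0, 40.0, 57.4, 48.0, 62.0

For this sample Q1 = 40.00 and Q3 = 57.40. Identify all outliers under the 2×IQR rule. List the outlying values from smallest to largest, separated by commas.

2.0

IQR = Q3 − Q1 = 57.40 − 40.00 = 17.40.
Lower fence = Q1 − 2·IQR = 40.00 − 34.80 = 5.20.
Upper fence = Q3 + 2·IQR = 57.40 + 34.80 = 92.20.
2.0 < 5.20 → outlier.
All remaining values lie within [5.20, 92.20].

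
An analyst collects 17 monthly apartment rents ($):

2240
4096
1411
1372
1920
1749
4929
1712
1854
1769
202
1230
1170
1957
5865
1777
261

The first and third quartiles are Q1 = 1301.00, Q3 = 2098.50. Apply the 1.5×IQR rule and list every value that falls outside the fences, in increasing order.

4096, 4929, 5865

IQR = Q3 − Q1 = 2098.50 − 1301.00 = 797.50.
Lower fence = Q1 − 1.5·IQR = 1301.00 − 1196.25 = 104.75.
Upper fence = Q3 + 1.5·IQR = 2098.50 + 1196.25 = 3294.75.
4096 > 3294.75 → outlier.
4929 > 3294.75 → outlier.
5865 > 3294.75 → outlier.
All remaining values lie within [104.75, 3294.75].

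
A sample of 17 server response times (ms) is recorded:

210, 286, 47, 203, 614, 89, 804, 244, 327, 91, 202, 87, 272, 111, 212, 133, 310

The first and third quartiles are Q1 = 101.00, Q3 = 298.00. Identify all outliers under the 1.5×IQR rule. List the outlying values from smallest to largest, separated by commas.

IQR = Q3 − Q1 = 298.00 − 101.00 = 197.00.
Lower fence = Q1 − 1.5·IQR = 101.00 − 295.50 = -194.50.
Upper fence = Q3 + 1.5·IQR = 298.00 + 295.50 = 593.50.
614 > 593.50 → outlier.
804 > 593.50 → outlier.
All remaining values lie within [-194.50, 593.50].

614, 804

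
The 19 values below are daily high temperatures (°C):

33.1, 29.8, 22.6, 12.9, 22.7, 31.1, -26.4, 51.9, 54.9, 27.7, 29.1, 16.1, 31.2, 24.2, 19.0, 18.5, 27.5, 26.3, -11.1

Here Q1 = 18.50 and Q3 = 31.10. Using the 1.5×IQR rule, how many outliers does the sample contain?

4

IQR = 12.60; fences at 18.50 − 18.90 = -0.40 and 31.10 + 18.90 = 50.00.
Outside the cutoffs: -26.4, -11.1, 51.9, 54.9.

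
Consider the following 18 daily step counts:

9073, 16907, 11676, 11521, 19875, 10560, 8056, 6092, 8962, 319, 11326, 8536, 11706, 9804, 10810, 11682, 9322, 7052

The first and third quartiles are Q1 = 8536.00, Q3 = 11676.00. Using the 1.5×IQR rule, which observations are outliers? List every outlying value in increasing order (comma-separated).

319, 16907, 19875

IQR = Q3 − Q1 = 11676.00 − 8536.00 = 3140.00.
Lower fence = Q1 − 1.5·IQR = 8536.00 − 4710.00 = 3826.00.
Upper fence = Q3 + 1.5·IQR = 11676.00 + 4710.00 = 16386.00.
319 < 3826.00 → outlier.
16907 > 16386.00 → outlier.
19875 > 16386.00 → outlier.
All remaining values lie within [3826.00, 16386.00].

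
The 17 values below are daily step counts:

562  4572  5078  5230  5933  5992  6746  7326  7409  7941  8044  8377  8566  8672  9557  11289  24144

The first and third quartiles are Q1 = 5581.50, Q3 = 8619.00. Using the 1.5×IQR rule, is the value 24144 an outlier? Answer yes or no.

yes

IQR = Q3 − Q1 = 8619.00 − 5581.50 = 3037.50.
Lower fence = Q1 − 1.5·IQR = 5581.50 − 4556.25 = 1025.25.
Upper fence = Q3 + 1.5·IQR = 8619.00 + 4556.25 = 13175.25.
24144 lies above the upper fence.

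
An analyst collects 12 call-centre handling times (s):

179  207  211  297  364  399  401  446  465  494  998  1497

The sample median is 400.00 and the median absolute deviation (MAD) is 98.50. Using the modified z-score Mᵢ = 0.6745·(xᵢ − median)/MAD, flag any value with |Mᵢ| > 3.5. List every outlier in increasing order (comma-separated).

998, 1497

|Mᵢ| > 3.5 ⇔ |xᵢ − 400.00| > 3.5·98.50/0.6745 = 511.12.
So outliers lie outside [-111.12, 911.12].
998: M = 4.09 → outlier.
1497: M = 7.51 → outlier.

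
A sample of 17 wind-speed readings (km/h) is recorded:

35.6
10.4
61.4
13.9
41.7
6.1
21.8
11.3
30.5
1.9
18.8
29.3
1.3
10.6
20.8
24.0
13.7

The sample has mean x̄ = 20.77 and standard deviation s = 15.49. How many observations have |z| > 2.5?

1

Cutoffs: x̄ ± 2.5s = [-17.955, 59.495].
Outside the cutoffs: 61.4.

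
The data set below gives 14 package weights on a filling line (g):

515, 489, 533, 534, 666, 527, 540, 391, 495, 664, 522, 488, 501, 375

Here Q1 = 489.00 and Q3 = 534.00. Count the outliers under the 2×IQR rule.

IQR = 45.00; fences at 489.00 − 90.00 = 399.00 and 534.00 + 90.00 = 624.00.
Outside the cutoffs: 375, 391, 664, 666.

4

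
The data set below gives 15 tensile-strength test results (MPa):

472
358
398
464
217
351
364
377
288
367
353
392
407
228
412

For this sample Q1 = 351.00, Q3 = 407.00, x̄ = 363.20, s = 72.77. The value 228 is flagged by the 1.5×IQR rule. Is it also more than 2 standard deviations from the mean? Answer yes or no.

no

z = (228 − 363.20) / 72.77 = -1.86.
|z| = 1.86 ≤ 2.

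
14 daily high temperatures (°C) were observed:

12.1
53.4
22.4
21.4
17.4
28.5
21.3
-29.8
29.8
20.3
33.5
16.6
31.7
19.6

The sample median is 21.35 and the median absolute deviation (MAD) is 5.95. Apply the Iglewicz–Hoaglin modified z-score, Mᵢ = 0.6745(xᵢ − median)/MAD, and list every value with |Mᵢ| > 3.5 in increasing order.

|Mᵢ| > 3.5 ⇔ |xᵢ − 21.35| > 3.5·5.95/0.6745 = 30.87.
So outliers lie outside [-9.52, 52.22].
-29.8: M = -5.80 → outlier.
53.4: M = 3.63 → outlier.

-29.8, 53.4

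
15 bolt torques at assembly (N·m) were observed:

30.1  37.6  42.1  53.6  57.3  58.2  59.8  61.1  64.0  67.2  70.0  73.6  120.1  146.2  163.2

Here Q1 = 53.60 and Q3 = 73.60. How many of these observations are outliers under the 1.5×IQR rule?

IQR = 20.00; fences at 53.60 − 30.00 = 23.60 and 73.60 + 30.00 = 103.60.
Outside the cutoffs: 120.1, 146.2, 163.2.

3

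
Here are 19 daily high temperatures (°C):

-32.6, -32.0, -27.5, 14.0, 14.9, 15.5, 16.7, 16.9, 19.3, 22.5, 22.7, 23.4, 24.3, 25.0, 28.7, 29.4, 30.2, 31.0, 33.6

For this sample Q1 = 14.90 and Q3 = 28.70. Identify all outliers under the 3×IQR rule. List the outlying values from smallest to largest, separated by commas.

-32.6, -32.0, -27.5

IQR = Q3 − Q1 = 28.70 − 14.90 = 13.80.
Lower fence = Q1 − 3·IQR = 14.90 − 41.40 = -26.50.
Upper fence = Q3 + 3·IQR = 28.70 + 41.40 = 70.10.
-32.6 < -26.50 → outlier.
-32.0 < -26.50 → outlier.
-27.5 < -26.50 → outlier.
All remaining values lie within [-26.50, 70.10].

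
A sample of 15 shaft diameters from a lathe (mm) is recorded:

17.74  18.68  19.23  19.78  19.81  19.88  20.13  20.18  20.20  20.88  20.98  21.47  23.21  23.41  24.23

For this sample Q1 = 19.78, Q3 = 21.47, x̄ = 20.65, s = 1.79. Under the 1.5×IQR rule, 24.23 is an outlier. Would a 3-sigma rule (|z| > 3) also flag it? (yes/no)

z = (24.23 − 20.65) / 1.79 = 2.00.
|z| = 2.00 ≤ 3.

no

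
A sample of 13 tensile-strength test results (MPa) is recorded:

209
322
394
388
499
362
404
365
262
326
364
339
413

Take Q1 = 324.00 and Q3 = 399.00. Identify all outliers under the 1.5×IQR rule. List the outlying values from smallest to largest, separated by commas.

IQR = Q3 − Q1 = 399.00 − 324.00 = 75.00.
Lower fence = Q1 − 1.5·IQR = 324.00 − 112.50 = 211.50.
Upper fence = Q3 + 1.5·IQR = 399.00 + 112.50 = 511.50.
209 < 211.50 → outlier.
All remaining values lie within [211.50, 511.50].

209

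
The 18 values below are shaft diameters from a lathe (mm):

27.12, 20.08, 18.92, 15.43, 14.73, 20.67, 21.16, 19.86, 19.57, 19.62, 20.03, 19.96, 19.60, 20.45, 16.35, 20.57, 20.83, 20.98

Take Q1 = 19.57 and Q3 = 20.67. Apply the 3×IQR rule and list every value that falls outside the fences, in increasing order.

14.73, 15.43, 27.12

IQR = Q3 − Q1 = 20.67 − 19.57 = 1.10.
Lower fence = Q1 − 3·IQR = 19.57 − 3.30 = 16.27.
Upper fence = Q3 + 3·IQR = 20.67 + 3.30 = 23.97.
14.73 < 16.27 → outlier.
15.43 < 16.27 → outlier.
27.12 > 23.97 → outlier.
All remaining values lie within [16.27, 23.97].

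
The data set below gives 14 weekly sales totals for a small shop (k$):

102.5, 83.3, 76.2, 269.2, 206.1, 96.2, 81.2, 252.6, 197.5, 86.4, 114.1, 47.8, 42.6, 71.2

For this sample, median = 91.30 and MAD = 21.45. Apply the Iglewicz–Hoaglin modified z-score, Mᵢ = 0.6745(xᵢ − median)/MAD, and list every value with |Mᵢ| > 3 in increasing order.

|Mᵢ| > 3 ⇔ |xᵢ − 91.30| > 3·21.45/0.6745 = 95.40.
So outliers lie outside [-4.10, 186.70].
197.5: M = 3.34 → outlier.
206.1: M = 3.61 → outlier.
252.6: M = 5.07 → outlier.
269.2: M = 5.59 → outlier.

197.5, 206.1, 252.6, 269.2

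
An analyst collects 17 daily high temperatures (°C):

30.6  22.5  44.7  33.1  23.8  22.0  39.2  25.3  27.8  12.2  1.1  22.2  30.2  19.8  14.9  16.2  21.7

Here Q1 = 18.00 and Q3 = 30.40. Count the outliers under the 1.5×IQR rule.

0

IQR = 12.40; fences at 18.00 − 18.60 = -0.60 and 30.40 + 18.60 = 49.00.
Every value lies within the cutoffs.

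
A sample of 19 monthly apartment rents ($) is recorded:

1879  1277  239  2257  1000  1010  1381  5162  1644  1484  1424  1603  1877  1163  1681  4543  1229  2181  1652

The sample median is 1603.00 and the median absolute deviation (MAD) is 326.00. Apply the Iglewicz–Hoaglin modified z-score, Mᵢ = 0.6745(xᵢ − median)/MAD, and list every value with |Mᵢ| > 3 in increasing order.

4543, 5162

|Mᵢ| > 3 ⇔ |xᵢ − 1603.00| > 3·326.00/0.6745 = 1449.96.
So outliers lie outside [153.04, 3052.96].
4543: M = 6.08 → outlier.
5162: M = 7.36 → outlier.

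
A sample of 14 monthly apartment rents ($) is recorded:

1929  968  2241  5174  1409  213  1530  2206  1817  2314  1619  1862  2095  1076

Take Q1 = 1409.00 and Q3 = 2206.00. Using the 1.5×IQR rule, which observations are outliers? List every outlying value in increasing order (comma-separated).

213, 5174

IQR = Q3 − Q1 = 2206.00 − 1409.00 = 797.00.
Lower fence = Q1 − 1.5·IQR = 1409.00 − 1195.50 = 213.50.
Upper fence = Q3 + 1.5·IQR = 2206.00 + 1195.50 = 3401.50.
213 < 213.50 → outlier.
5174 > 3401.50 → outlier.
All remaining values lie within [213.50, 3401.50].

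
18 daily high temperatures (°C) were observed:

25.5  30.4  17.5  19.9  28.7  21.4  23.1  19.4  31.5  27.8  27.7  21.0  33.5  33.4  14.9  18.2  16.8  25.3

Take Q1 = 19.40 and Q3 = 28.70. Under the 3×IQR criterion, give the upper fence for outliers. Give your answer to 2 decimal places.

IQR = Q3 − Q1 = 28.70 − 19.40 = 9.30.
Lower fence = Q1 − 3·IQR = 19.40 − 27.90 = -8.50.
Upper fence = Q3 + 3·IQR = 28.70 + 27.90 = 56.60.

56.60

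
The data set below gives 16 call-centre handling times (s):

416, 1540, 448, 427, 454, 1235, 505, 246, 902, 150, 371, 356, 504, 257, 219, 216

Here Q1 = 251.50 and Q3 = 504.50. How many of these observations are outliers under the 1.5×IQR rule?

3

IQR = 253.00; fences at 251.50 − 379.50 = -128.00 and 504.50 + 379.50 = 884.00.
Outside the cutoffs: 902, 1235, 1540.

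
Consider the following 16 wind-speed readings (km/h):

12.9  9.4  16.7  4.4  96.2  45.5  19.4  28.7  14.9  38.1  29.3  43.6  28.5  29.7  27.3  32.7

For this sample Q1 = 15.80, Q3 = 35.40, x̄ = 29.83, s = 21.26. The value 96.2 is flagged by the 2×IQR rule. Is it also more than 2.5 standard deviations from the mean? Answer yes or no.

yes

z = (96.2 − 29.83) / 21.26 = 3.12.
|z| = 3.12 > 2.5.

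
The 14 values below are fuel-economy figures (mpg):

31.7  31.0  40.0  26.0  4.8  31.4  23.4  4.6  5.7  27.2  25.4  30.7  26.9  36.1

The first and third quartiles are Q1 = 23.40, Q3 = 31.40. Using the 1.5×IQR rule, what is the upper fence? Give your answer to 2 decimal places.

IQR = Q3 − Q1 = 31.40 − 23.40 = 8.00.
Lower fence = Q1 − 1.5·IQR = 23.40 − 12.00 = 11.40.
Upper fence = Q3 + 1.5·IQR = 31.40 + 12.00 = 43.40.

43.40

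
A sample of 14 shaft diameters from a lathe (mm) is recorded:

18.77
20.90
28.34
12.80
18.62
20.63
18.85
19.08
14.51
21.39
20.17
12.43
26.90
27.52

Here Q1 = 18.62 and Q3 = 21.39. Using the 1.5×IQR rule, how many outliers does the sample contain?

5

IQR = 2.77; fences at 18.62 − 4.155 = 14.465 and 21.39 + 4.155 = 25.545.
Outside the cutoffs: 12.43, 12.80, 26.90, 27.52, 28.34.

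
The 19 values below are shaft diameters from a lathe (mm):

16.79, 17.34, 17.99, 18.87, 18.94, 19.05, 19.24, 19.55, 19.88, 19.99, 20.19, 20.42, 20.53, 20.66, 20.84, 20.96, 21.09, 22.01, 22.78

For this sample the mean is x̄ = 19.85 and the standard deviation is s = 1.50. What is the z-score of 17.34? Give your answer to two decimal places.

z = (17.34 − 19.85) / 1.50 = -1.67.

-1.67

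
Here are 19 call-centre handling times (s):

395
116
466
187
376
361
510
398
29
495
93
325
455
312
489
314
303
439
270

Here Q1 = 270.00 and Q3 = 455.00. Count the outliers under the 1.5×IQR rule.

IQR = 185.00; fences at 270.00 − 277.50 = -7.50 and 455.00 + 277.50 = 732.50.
Every value lies within the cutoffs.

0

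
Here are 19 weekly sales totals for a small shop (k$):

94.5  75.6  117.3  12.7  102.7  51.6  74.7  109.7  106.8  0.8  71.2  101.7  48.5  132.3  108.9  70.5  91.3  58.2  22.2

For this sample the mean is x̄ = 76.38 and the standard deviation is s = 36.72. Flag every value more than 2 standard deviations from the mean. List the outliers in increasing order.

Cutoffs at x̄ ± 2s: 76.38 ± 2·36.72 = [2.94, 149.82].
0.8: z = -2.06, |z| > 2 → outlier.
Every other value lies within [2.94, 149.82].

0.8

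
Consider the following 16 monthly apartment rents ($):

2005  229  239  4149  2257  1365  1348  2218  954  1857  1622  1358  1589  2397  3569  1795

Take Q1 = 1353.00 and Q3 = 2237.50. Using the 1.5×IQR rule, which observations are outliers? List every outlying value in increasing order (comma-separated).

IQR = Q3 − Q1 = 2237.50 − 1353.00 = 884.50.
Lower fence = Q1 − 1.5·IQR = 1353.00 − 1326.75 = 26.25.
Upper fence = Q3 + 1.5·IQR = 2237.50 + 1326.75 = 3564.25.
3569 > 3564.25 → outlier.
4149 > 3564.25 → outlier.
All remaining values lie within [26.25, 3564.25].

3569, 4149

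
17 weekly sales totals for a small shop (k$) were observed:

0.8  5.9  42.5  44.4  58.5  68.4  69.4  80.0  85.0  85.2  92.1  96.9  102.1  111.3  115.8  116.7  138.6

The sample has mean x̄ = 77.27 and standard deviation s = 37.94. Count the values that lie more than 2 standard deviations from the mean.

1

Cutoffs: x̄ ± 2s = [1.39, 153.15].
Outside the cutoffs: 0.8.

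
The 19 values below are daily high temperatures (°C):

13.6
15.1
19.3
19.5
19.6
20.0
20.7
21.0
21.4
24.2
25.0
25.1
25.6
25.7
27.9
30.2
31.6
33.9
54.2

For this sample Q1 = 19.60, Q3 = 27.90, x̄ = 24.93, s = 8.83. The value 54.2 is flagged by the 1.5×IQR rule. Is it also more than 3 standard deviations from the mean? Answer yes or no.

z = (54.2 − 24.93) / 8.83 = 3.31.
|z| = 3.31 > 3.

yes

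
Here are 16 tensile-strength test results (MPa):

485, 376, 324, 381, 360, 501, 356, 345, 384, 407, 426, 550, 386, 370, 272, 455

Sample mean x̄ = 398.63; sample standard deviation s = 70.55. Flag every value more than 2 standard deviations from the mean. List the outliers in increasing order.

Cutoffs at x̄ ± 2s: 398.63 ± 2·70.55 = [257.53, 539.73].
550: z = 2.15, |z| > 2 → outlier.
Every other value lies within [257.53, 539.73].

550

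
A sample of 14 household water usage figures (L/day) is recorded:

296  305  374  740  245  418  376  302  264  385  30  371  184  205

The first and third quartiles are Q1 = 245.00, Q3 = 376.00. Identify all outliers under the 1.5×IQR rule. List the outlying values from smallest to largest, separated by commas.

IQR = Q3 − Q1 = 376.00 − 245.00 = 131.00.
Lower fence = Q1 − 1.5·IQR = 245.00 − 196.50 = 48.50.
Upper fence = Q3 + 1.5·IQR = 376.00 + 196.50 = 572.50.
30 < 48.50 → outlier.
740 > 572.50 → outlier.
All remaining values lie within [48.50, 572.50].

30, 740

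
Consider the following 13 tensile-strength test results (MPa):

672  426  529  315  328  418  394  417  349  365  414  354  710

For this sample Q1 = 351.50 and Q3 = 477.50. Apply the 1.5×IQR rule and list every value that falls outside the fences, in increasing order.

IQR = Q3 − Q1 = 477.50 − 351.50 = 126.00.
Lower fence = Q1 − 1.5·IQR = 351.50 − 189.00 = 162.50.
Upper fence = Q3 + 1.5·IQR = 477.50 + 189.00 = 666.50.
672 > 666.50 → outlier.
710 > 666.50 → outlier.
All remaining values lie within [162.50, 666.50].

672, 710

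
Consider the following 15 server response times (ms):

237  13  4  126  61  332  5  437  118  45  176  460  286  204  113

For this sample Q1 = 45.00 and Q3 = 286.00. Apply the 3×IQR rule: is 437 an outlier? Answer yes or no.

no

IQR = Q3 − Q1 = 286.00 − 45.00 = 241.00.
Lower fence = Q1 − 3·IQR = 45.00 − 723.00 = -678.00.
Upper fence = Q3 + 3·IQR = 286.00 + 723.00 = 1009.00.
437 lies within [-678.00, 1009.00].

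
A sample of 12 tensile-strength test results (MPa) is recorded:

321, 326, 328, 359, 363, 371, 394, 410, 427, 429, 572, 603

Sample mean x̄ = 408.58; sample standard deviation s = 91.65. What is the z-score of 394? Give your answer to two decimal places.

z = (394 − 408.58) / 91.65 = -0.16.

-0.16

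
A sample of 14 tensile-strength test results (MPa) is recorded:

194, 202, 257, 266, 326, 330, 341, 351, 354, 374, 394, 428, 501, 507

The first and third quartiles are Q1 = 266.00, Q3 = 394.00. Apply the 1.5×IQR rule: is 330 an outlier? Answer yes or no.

IQR = Q3 − Q1 = 394.00 − 266.00 = 128.00.
Lower fence = Q1 − 1.5·IQR = 266.00 − 192.00 = 74.00.
Upper fence = Q3 + 1.5·IQR = 394.00 + 192.00 = 586.00.
330 lies within [74.00, 586.00].

no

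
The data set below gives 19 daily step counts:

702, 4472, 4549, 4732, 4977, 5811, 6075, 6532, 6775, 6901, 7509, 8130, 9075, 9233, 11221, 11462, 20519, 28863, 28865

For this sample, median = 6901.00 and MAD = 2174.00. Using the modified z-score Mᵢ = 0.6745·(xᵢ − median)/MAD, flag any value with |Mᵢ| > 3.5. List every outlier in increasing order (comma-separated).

20519, 28863, 28865

|Mᵢ| > 3.5 ⇔ |xᵢ − 6901.00| > 3.5·2174.00/0.6745 = 11280.95.
So outliers lie outside [-4379.95, 18181.95].
20519: M = 4.23 → outlier.
28863: M = 6.81 → outlier.
28865: M = 6.81 → outlier.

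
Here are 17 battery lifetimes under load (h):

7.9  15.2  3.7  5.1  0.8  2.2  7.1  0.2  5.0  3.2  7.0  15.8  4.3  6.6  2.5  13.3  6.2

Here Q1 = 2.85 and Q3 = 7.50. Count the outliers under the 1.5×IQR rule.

2

IQR = 4.65; fences at 2.85 − 6.975 = -4.125 and 7.50 + 6.975 = 14.475.
Outside the cutoffs: 15.2, 15.8.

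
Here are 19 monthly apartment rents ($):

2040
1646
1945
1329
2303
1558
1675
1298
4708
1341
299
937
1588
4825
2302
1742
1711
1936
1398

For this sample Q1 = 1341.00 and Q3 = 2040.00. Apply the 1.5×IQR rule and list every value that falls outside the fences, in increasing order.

4708, 4825

IQR = Q3 − Q1 = 2040.00 − 1341.00 = 699.00.
Lower fence = Q1 − 1.5·IQR = 1341.00 − 1048.50 = 292.50.
Upper fence = Q3 + 1.5·IQR = 2040.00 + 1048.50 = 3088.50.
4708 > 3088.50 → outlier.
4825 > 3088.50 → outlier.
All remaining values lie within [292.50, 3088.50].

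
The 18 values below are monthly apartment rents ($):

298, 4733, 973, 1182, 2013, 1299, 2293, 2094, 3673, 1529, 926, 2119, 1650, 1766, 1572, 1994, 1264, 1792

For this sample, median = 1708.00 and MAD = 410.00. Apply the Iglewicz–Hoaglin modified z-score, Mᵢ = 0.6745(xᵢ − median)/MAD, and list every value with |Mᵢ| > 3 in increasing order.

|Mᵢ| > 3 ⇔ |xᵢ − 1708.00| > 3·410.00/0.6745 = 1823.57.
So outliers lie outside [-115.57, 3531.57].
3673: M = 3.23 → outlier.
4733: M = 4.98 → outlier.

3673, 4733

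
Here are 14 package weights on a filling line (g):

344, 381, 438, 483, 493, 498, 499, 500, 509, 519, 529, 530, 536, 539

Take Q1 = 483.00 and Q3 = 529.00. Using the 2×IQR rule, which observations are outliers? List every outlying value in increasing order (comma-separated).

IQR = Q3 − Q1 = 529.00 − 483.00 = 46.00.
Lower fence = Q1 − 2·IQR = 483.00 − 92.00 = 391.00.
Upper fence = Q3 + 2·IQR = 529.00 + 92.00 = 621.00.
344 < 391.00 → outlier.
381 < 391.00 → outlier.
All remaining values lie within [391.00, 621.00].

344, 381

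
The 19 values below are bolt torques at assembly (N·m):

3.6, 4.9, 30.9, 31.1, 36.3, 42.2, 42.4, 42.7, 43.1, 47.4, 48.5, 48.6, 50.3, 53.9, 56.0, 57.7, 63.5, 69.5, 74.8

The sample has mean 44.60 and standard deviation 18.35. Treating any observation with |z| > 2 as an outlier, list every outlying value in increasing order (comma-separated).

3.6, 4.9

Cutoffs at x̄ ± 2s: 44.60 ± 2·18.35 = [7.90, 81.30].
3.6: z = -2.23, |z| > 2 → outlier.
4.9: z = -2.16, |z| > 2 → outlier.
Every other value lies within [7.90, 81.30].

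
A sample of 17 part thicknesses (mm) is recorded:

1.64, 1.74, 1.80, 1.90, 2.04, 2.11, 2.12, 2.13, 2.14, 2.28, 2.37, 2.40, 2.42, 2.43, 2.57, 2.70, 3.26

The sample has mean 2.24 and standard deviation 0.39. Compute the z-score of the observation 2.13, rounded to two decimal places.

z = (2.13 − 2.24) / 0.39 = -0.28.

-0.28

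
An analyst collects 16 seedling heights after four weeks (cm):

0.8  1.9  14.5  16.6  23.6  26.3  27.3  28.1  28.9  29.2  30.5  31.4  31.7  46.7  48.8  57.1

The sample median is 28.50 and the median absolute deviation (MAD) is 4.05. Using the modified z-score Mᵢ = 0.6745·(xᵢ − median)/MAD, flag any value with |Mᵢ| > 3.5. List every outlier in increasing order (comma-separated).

|Mᵢ| > 3.5 ⇔ |xᵢ − 28.50| > 3.5·4.05/0.6745 = 21.02.
So outliers lie outside [7.48, 49.52].
0.8: M = -4.61 → outlier.
1.9: M = -4.43 → outlier.
57.1: M = 4.76 → outlier.

0.8, 1.9, 57.1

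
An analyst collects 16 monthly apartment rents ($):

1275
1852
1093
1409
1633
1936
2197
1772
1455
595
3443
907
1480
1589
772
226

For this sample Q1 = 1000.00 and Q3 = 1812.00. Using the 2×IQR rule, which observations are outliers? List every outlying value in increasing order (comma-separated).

IQR = Q3 − Q1 = 1812.00 − 1000.00 = 812.00.
Lower fence = Q1 − 2·IQR = 1000.00 − 1624.00 = -624.00.
Upper fence = Q3 + 2·IQR = 1812.00 + 1624.00 = 3436.00.
3443 > 3436.00 → outlier.
All remaining values lie within [-624.00, 3436.00].

3443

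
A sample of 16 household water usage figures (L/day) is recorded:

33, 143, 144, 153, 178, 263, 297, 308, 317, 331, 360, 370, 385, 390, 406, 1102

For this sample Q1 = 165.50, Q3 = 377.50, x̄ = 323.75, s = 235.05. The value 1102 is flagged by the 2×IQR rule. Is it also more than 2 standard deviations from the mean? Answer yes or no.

yes

z = (1102 − 323.75) / 235.05 = 3.31.
|z| = 3.31 > 2.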